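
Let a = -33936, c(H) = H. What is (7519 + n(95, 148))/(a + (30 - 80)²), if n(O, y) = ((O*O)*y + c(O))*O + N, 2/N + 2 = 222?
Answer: -13959884841/3457960 ≈ -4037.0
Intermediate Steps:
N = 1/110 (N = 2/(-2 + 222) = 2/220 = 2*(1/220) = 1/110 ≈ 0.0090909)
n(O, y) = 1/110 + O*(O + y*O²) (n(O, y) = ((O*O)*y + O)*O + 1/110 = (O²*y + O)*O + 1/110 = (y*O² + O)*O + 1/110 = (O + y*O²)*O + 1/110 = O*(O + y*O²) + 1/110 = 1/110 + O*(O + y*O²))
(7519 + n(95, 148))/(a + (30 - 80)²) = (7519 + (1/110 + 95² + 148*95³))/(-33936 + (30 - 80)²) = (7519 + (1/110 + 9025 + 148*857375))/(-33936 + (-50)²) = (7519 + (1/110 + 9025 + 126891500))/(-33936 + 2500) = (7519 + 13959057751/110)/(-31436) = (13959884841/110)*(-1/31436) = -13959884841/3457960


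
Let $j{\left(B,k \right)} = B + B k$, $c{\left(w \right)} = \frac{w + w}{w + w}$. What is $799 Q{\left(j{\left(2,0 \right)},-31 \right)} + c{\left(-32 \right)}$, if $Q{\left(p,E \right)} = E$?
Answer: $-24768$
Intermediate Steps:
$c{\left(w \right)} = 1$ ($c{\left(w \right)} = \frac{2 w}{2 w} = 2 w \frac{1}{2 w} = 1$)
$799 Q{\left(j{\left(2,0 \right)},-31 \right)} + c{\left(-32 \right)} = 799 \left(-31\right) + 1 = -24769 + 1 = -24768$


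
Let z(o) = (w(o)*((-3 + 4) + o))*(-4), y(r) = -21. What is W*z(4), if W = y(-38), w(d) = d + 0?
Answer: 1680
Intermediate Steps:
w(d) = d
z(o) = -4*o*(1 + o) (z(o) = (o*((-3 + 4) + o))*(-4) = (o*(1 + o))*(-4) = -4*o*(1 + o))
W = -21
W*z(4) = -(-84)*4*(1 + 4) = -(-84)*4*5 = -21*(-80) = 1680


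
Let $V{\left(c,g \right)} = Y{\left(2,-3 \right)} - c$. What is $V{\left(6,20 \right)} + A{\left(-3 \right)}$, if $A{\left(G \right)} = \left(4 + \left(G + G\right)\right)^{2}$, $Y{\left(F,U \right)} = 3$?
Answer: $1$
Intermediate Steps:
$V{\left(c,g \right)} = 3 - c$
$A{\left(G \right)} = \left(4 + 2 G\right)^{2}$
$V{\left(6,20 \right)} + A{\left(-3 \right)} = \left(3 - 6\right) + 4 \left(2 - 3\right)^{2} = \left(3 - 6\right) + 4 \left(-1\right)^{2} = -3 + 4 \cdot 1 = -3 + 4 = 1$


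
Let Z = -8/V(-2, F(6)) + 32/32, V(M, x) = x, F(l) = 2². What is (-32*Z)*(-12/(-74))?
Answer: 192/37 ≈ 5.1892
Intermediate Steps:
F(l) = 4
Z = -1 (Z = -8/4 + 32/32 = -8*¼ + 32*(1/32) = -2 + 1 = -1)
(-32*Z)*(-12/(-74)) = (-32*(-1))*(-12/(-74)) = 32*(-12*(-1/74)) = 32*(6/37) = 192/37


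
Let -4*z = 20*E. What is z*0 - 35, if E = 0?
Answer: -35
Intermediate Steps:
z = 0 (z = -5*0 = -1/4*0 = 0)
z*0 - 35 = 0*0 - 35 = 0 - 35 = -35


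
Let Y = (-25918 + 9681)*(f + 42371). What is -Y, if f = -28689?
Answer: 222154634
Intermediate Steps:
Y = -222154634 (Y = (-25918 + 9681)*(-28689 + 42371) = -16237*13682 = -222154634)
-Y = -1*(-222154634) = 222154634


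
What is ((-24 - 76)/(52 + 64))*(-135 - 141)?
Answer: 6900/29 ≈ 237.93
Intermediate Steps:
((-24 - 76)/(52 + 64))*(-135 - 141) = -100/116*(-276) = -100*1/116*(-276) = -25/29*(-276) = 6900/29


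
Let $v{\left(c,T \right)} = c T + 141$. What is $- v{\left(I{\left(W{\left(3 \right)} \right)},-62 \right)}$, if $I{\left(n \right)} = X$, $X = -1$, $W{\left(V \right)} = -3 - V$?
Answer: $-203$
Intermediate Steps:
$I{\left(n \right)} = -1$
$v{\left(c,T \right)} = 141 + T c$ ($v{\left(c,T \right)} = T c + 141 = 141 + T c$)
$- v{\left(I{\left(W{\left(3 \right)} \right)},-62 \right)} = - (141 - -62) = - (141 + 62) = \left(-1\right) 203 = -203$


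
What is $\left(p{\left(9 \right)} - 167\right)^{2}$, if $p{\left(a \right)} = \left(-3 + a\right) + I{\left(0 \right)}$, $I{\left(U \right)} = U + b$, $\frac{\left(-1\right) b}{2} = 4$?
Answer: $28561$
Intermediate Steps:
$b = -8$ ($b = \left(-2\right) 4 = -8$)
$I{\left(U \right)} = -8 + U$ ($I{\left(U \right)} = U - 8 = -8 + U$)
$p{\left(a \right)} = -11 + a$ ($p{\left(a \right)} = \left(-3 + a\right) + \left(-8 + 0\right) = \left(-3 + a\right) - 8 = -11 + a$)
$\left(p{\left(9 \right)} - 167\right)^{2} = \left(\left(-11 + 9\right) - 167\right)^{2} = \left(-2 - 167\right)^{2} = \left(-169\right)^{2} = 28561$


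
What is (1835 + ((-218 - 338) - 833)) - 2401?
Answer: -1955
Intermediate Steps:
(1835 + ((-218 - 338) - 833)) - 2401 = (1835 + (-556 - 833)) - 2401 = (1835 - 1389) - 2401 = 446 - 2401 = -1955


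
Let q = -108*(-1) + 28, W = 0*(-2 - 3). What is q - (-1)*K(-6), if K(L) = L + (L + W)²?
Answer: 166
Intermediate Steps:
W = 0 (W = 0*(-5) = 0)
q = 136 (q = -12*(-9) + 28 = 108 + 28 = 136)
K(L) = L + L² (K(L) = L + (L + 0)² = L + L²)
q - (-1)*K(-6) = 136 - (-1)*(-6*(1 - 6)) = 136 - (-1)*(-6*(-5)) = 136 - (-1)*30 = 136 - 1*(-30) = 136 + 30 = 166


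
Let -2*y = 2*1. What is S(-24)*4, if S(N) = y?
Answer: -4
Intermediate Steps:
y = -1 ≈ -1.0000
S(N) = -1
S(-24)*4 = -1*4 = -4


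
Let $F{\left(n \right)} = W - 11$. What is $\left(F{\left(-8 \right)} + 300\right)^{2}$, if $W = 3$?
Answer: $85264$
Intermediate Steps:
$F{\left(n \right)} = -8$ ($F{\left(n \right)} = 3 - 11 = -8$)
$\left(F{\left(-8 \right)} + 300\right)^{2} = \left(-8 + 300\right)^{2} = 292^{2} = 85264$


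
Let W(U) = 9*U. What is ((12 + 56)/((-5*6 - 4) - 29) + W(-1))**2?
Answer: 403225/3969 ≈ 101.59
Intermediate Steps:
((12 + 56)/((-5*6 - 4) - 29) + W(-1))**2 = ((12 + 56)/((-5*6 - 4) - 29) + 9*(-1))**2 = (68/((-30 - 4) - 29) - 9)**2 = (68/(-34 - 29) - 9)**2 = (68/(-63) - 9)**2 = (68*(-1/63) - 9)**2 = (-68/63 - 9)**2 = (-635/63)**2 = 403225/3969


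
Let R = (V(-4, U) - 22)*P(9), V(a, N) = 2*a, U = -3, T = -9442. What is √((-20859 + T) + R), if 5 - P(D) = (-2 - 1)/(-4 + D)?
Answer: I*√30469 ≈ 174.55*I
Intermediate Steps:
P(D) = 5 + 3/(-4 + D) (P(D) = 5 - (-2 - 1)/(-4 + D) = 5 - (-3)/(-4 + D) = 5 + 3/(-4 + D))
R = -168 (R = (2*(-4) - 22)*((-17 + 5*9)/(-4 + 9)) = (-8 - 22)*((-17 + 45)/5) = -6*28 = -30*28/5 = -168)
√((-20859 + T) + R) = √((-20859 - 9442) - 168) = √(-30301 - 168) = √(-30469) = I*√30469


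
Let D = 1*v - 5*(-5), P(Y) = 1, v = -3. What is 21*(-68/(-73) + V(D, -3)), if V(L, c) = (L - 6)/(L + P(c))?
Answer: 57372/1679 ≈ 34.170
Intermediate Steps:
D = 22 (D = 1*(-3) - 5*(-5) = -3 + 25 = 22)
V(L, c) = (-6 + L)/(1 + L) (V(L, c) = (L - 6)/(L + 1) = (-6 + L)/(1 + L))
21*(-68/(-73) + V(D, -3)) = 21*(-68/(-73) + (-6 + 22)/(1 + 22)) = 21*(-68*(-1/73) + 16/23) = 21*(68/73 + (1/23)*16) = 21*(68/73 + 16/23) = 21*(2732/1679) = 57372/1679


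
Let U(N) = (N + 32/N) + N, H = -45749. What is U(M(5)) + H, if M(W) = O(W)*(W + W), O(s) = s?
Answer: -1141209/25 ≈ -45648.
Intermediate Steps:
M(W) = 2*W² (M(W) = W*(W + W) = W*(2*W) = 2*W²)
U(N) = 2*N + 32/N
U(M(5)) + H = (2*(2*5²) + 32/((2*5²))) - 45749 = (2*(2*25) + 32/((2*25))) - 45749 = (2*50 + 32/50) - 45749 = (100 + 32*(1/50)) - 45749 = (100 + 16/25) - 45749 = 2516/25 - 45749 = -1141209/25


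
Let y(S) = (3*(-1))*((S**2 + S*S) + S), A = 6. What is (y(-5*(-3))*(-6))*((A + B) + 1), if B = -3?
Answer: 33480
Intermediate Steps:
y(S) = -6*S**2 - 3*S (y(S) = -3*((S**2 + S**2) + S) = -3*(2*S**2 + S) = -3*(S + 2*S**2) = -6*S**2 - 3*S)
(y(-5*(-3))*(-6))*((A + B) + 1) = (-3*(-5*(-3))*(1 + 2*(-5*(-3)))*(-6))*((6 - 3) + 1) = (-3*15*(1 + 2*15)*(-6))*(3 + 1) = (-3*15*(1 + 30)*(-6))*4 = (-3*15*31*(-6))*4 = -1395*(-6)*4 = 8370*4 = 33480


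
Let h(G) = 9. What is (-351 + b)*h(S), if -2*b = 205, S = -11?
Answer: -8163/2 ≈ -4081.5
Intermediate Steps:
b = -205/2 (b = -½*205 = -205/2 ≈ -102.50)
(-351 + b)*h(S) = (-351 - 205/2)*9 = -907/2*9 = -8163/2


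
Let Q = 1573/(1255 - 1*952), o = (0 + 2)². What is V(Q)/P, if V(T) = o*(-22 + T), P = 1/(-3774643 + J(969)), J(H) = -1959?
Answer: 76936935944/303 ≈ 2.5392e+8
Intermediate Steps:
o = 4 (o = 2² = 4)
P = -1/3776602 (P = 1/(-3774643 - 1959) = 1/(-3776602) = -1/3776602 ≈ -2.6479e-7)
Q = 1573/303 (Q = 1573/(1255 - 952) = 1573/303 ≈ 5.1914)
V(T) = -88 + 4*T (V(T) = 4*(-22 + T) = -88 + 4*T)
V(Q)/P = (-88 + 4*(1573/303))/(-1/3776602) = (-88 + 6292/303)*(-3776602) = -20372/303*(-3776602) = 76936935944/303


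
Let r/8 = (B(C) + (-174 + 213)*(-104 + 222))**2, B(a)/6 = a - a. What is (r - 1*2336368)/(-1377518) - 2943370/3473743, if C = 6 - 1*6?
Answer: -292242632169806/2392571754937 ≈ -122.15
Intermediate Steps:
C = 0 (C = 6 - 6 = 0)
B(a) = 0 (B(a) = 6*(a - a) = 6*0 = 0)
r = 169427232 (r = 8*(0 + (-174 + 213)*(-104 + 222))**2 = 8*(0 + 39*118)**2 = 8*(0 + 4602)**2 = 8*4602**2 = 8*21178404 = 169427232)
(r - 1*2336368)/(-1377518) - 2943370/3473743 = (169427232 - 1*2336368)/(-1377518) - 2943370/3473743 = (169427232 - 2336368)*(-1/1377518) - 2943370*1/3473743 = 167090864*(-1/1377518) - 2943370/3473743 = -83545432/688759 - 2943370/3473743 = -292242632169806/2392571754937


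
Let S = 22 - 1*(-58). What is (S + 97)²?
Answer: 31329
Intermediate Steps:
S = 80 (S = 22 + 58 = 80)
(S + 97)² = (80 + 97)² = 177² = 31329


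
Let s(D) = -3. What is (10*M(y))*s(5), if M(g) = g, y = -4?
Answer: 120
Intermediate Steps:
(10*M(y))*s(5) = (10*(-4))*(-3) = -40*(-3) = 120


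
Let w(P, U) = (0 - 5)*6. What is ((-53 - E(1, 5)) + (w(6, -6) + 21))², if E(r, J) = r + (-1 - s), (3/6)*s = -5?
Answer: 5184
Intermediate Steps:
s = -10 (s = 2*(-5) = -10)
E(r, J) = 9 + r (E(r, J) = r + (-1 - 1*(-10)) = r + (-1 + 10) = r + 9 = 9 + r)
w(P, U) = -30 (w(P, U) = -5*6 = -30)
((-53 - E(1, 5)) + (w(6, -6) + 21))² = ((-53 - (9 + 1)) + (-30 + 21))² = ((-53 - 1*10) - 9)² = ((-53 - 10) - 9)² = (-63 - 9)² = (-72)² = 5184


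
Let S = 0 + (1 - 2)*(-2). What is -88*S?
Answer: -176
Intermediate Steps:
S = 2 (S = 0 - 1*(-2) = 0 + 2 = 2)
-88*S = -88*2 = -176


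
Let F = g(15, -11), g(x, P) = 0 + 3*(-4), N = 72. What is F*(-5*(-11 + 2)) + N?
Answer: -468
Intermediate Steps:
g(x, P) = -12 (g(x, P) = 0 - 12 = -12)
F = -12
F*(-5*(-11 + 2)) + N = -(-60)*(-11 + 2) + 72 = -(-60)*(-9) + 72 = -12*45 + 72 = -540 + 72 = -468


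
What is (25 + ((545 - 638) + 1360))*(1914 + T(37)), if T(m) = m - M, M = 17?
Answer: 2498728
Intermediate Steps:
T(m) = -17 + m (T(m) = m - 1*17 = m - 17 = -17 + m)
(25 + ((545 - 638) + 1360))*(1914 + T(37)) = (25 + ((545 - 638) + 1360))*(1914 + (-17 + 37)) = (25 + (-93 + 1360))*(1914 + 20) = (25 + 1267)*1934 = 1292*1934 = 2498728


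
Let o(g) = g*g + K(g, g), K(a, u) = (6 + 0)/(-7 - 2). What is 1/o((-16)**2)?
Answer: 3/196606 ≈ 1.5259e-5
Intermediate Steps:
K(a, u) = -2/3 (K(a, u) = 6/(-9) = 6*(-1/9) = -2/3)
o(g) = -2/3 + g**2 (o(g) = g*g - 2/3 = g**2 - 2/3 = -2/3 + g**2)
1/o((-16)**2) = 1/(-2/3 + ((-16)**2)**2) = 1/(-2/3 + 256**2) = 1/(-2/3 + 65536) = 1/(196606/3) = 3/196606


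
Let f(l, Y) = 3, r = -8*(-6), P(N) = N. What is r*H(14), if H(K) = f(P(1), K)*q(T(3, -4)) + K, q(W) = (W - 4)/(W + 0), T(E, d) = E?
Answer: 624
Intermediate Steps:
r = 48
q(W) = (-4 + W)/W
H(K) = -1 + K (H(K) = 3*((-4 + 3)/3) + K = 3*((⅓)*(-1)) + K = 3*(-⅓) + K = -1 + K)
r*H(14) = 48*(-1 + 14) = 48*13 = 624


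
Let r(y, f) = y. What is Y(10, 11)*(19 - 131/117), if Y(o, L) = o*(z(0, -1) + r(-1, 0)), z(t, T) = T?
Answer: -41840/117 ≈ -357.61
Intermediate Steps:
Y(o, L) = -2*o (Y(o, L) = o*(-1 - 1) = o*(-2) = -2*o)
Y(10, 11)*(19 - 131/117) = (-2*10)*(19 - 131/117) = -20*(19 - 131*1/117) = -20*(19 - 131/117) = -20*2092/117 = -41840/117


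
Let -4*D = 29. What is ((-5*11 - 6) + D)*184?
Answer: -12558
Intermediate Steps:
D = -29/4 (D = -¼*29 = -29/4 ≈ -7.2500)
((-5*11 - 6) + D)*184 = ((-5*11 - 6) - 29/4)*184 = ((-55 - 6) - 29/4)*184 = (-61 - 29/4)*184 = -273/4*184 = -12558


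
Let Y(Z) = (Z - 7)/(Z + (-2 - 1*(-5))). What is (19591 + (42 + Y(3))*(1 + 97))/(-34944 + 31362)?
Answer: -70925/10746 ≈ -6.6001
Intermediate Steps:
Y(Z) = (-7 + Z)/(3 + Z) (Y(Z) = (-7 + Z)/(Z + (-2 + 5)) = (-7 + Z)/(Z + 3) = (-7 + Z)/(3 + Z))
(19591 + (42 + Y(3))*(1 + 97))/(-34944 + 31362) = (19591 + (42 + (-7 + 3)/(3 + 3))*(1 + 97))/(-34944 + 31362) = (19591 + (42 - 4/6)*98)/(-3582) = (19591 + (42 + (1/6)*(-4))*98)*(-1/3582) = (19591 + (42 - 2/3)*98)*(-1/3582) = (19591 + (124/3)*98)*(-1/3582) = (19591 + 12152/3)*(-1/3582) = (70925/3)*(-1/3582) = -70925/10746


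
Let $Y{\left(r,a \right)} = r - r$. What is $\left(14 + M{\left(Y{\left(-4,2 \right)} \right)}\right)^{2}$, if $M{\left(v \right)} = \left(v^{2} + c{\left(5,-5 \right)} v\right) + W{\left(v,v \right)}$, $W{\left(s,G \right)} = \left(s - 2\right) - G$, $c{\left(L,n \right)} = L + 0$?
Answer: $144$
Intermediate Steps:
$Y{\left(r,a \right)} = 0$
$c{\left(L,n \right)} = L$
$W{\left(s,G \right)} = -2 + s - G$ ($W{\left(s,G \right)} = \left(-2 + s\right) - G = -2 + s - G$)
$M{\left(v \right)} = -2 + v^{2} + 5 v$ ($M{\left(v \right)} = \left(v^{2} + 5 v\right) - 2 = -2 + v^{2} + 5 v$)
$\left(14 + M{\left(Y{\left(-4,2 \right)} \right)}\right)^{2} = \left(14 + \left(-2 + 0^{2} + 5 \cdot 0\right)\right)^{2} = \left(14 + \left(-2 + 0 + 0\right)\right)^{2} = \left(14 - 2\right)^{2} = 12^{2} = 144$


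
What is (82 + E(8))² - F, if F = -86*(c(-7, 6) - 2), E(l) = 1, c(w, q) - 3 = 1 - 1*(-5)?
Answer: 7491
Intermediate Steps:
c(w, q) = 9 (c(w, q) = 3 + (1 - 1*(-5)) = 3 + (1 + 5) = 3 + 6 = 9)
F = -602 (F = -86*(9 - 2) = -86*7 = -602)
(82 + E(8))² - F = (82 + 1)² - 1*(-602) = 83² + 602 = 6889 + 602 = 7491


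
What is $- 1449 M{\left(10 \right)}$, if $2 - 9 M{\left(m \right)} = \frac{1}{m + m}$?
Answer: $- \frac{6279}{20} \approx -313.95$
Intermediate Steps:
$M{\left(m \right)} = \frac{2}{9} - \frac{1}{18 m}$ ($M{\left(m \right)} = \frac{2}{9} - \frac{1}{9 \left(m + m\right)} = \frac{2}{9} - \frac{1}{9 \cdot 2 m} = \frac{2}{9} - \frac{\frac{1}{2} \frac{1}{m}}{9} = \frac{2}{9} - \frac{1}{18 m}$)
$- 1449 M{\left(10 \right)} = - 1449 \frac{-1 + 4 \cdot 10}{18 \cdot 10} = - 1449 \cdot \frac{1}{18} \cdot \frac{1}{10} \left(-1 + 40\right) = - 1449 \cdot \frac{1}{18} \cdot \frac{1}{10} \cdot 39 = \left(-1449\right) \frac{13}{60} = - \frac{6279}{20}$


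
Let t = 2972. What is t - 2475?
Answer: 497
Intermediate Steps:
t - 2475 = 2972 - 2475 = 497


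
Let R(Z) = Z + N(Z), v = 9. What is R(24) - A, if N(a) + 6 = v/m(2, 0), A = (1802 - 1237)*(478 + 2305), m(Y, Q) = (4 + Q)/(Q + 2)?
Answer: -3144745/2 ≈ -1.5724e+6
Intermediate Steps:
m(Y, Q) = (4 + Q)/(2 + Q)
A = 1572395 (A = 565*2783 = 1572395)
N(a) = -3/2 (N(a) = -6 + 9/(((4 + 0)/(2 + 0))) = -6 + 9/((4/2)) = -6 + 9/(((½)*4)) = -6 + 9/2 = -3/2)
R(Z) = -3/2 + Z (R(Z) = Z - 3/2 = -3/2 + Z)
R(24) - A = (-3/2 + 24) - 1*1572395 = 45/2 - 1572395 = -3144745/2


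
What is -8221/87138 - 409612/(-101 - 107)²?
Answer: -4506055475/471242304 ≈ -9.5621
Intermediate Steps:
-8221/87138 - 409612/(-101 - 107)² = -8221*1/87138 - 409612/((-208)²) = -8221/87138 - 409612/43264 = -8221/87138 - 409612*1/43264 = -8221/87138 - 102403/10816 = -4506055475/471242304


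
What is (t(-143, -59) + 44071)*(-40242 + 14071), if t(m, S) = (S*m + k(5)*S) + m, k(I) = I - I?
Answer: -1370444415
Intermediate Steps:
k(I) = 0
t(m, S) = m + S*m (t(m, S) = (S*m + 0*S) + m = (S*m + 0) + m = S*m + m = m + S*m)
(t(-143, -59) + 44071)*(-40242 + 14071) = (-143*(1 - 59) + 44071)*(-40242 + 14071) = (-143*(-58) + 44071)*(-26171) = (8294 + 44071)*(-26171) = 52365*(-26171) = -1370444415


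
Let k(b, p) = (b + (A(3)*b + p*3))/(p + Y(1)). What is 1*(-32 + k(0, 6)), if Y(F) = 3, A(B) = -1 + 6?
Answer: -30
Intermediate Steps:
A(B) = 5
k(b, p) = (3*p + 6*b)/(3 + p) (k(b, p) = (b + (5*b + p*3))/(p + 3) = (b + (5*b + 3*p))/(3 + p) = (b + (3*p + 5*b))/(3 + p) = (3*p + 6*b)/(3 + p))
1*(-32 + k(0, 6)) = 1*(-32 + 3*(6 + 2*0)/(3 + 6)) = 1*(-32 + 3*(6 + 0)/9) = 1*(-32 + 3*(1/9)*6) = 1*(-32 + 2) = 1*(-30) = -30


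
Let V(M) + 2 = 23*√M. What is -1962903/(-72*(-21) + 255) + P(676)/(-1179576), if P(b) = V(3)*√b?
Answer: -192949431437/173692566 - 299*√3/589788 ≈ -1110.9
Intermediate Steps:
V(M) = -2 + 23*√M
P(b) = √b*(-2 + 23*√3) (P(b) = (-2 + 23*√3)*√b = √b*(-2 + 23*√3))
-1962903/(-72*(-21) + 255) + P(676)/(-1179576) = -1962903/(-72*(-21) + 255) + (√676*(-2 + 23*√3))/(-1179576) = -1962903/(1512 + 255) + (26*(-2 + 23*√3))*(-1/1179576) = -1962903/1767 + (-52 + 598*√3)*(-1/1179576) = -1962903*1/1767 + (13/294894 - 299*√3/589788) = -654301/589 + (13/294894 - 299*√3/589788) = -192949431437/173692566 - 299*√3/589788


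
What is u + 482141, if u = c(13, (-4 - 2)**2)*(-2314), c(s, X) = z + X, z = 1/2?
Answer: 397680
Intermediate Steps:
z = 1/2 ≈ 0.50000
c(s, X) = 1/2 + X
u = -84461 (u = (1/2 + (-4 - 2)**2)*(-2314) = (1/2 + (-6)**2)*(-2314) = (1/2 + 36)*(-2314) = (73/2)*(-2314) = -84461)
u + 482141 = -84461 + 482141 = 397680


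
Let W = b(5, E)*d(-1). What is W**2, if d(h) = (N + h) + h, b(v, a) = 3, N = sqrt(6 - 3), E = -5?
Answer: 63 - 36*sqrt(3) ≈ 0.64617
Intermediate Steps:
N = sqrt(3) ≈ 1.7320
d(h) = sqrt(3) + 2*h (d(h) = (sqrt(3) + h) + h = (h + sqrt(3)) + h = sqrt(3) + 2*h)
W = -6 + 3*sqrt(3) (W = 3*(sqrt(3) + 2*(-1)) = 3*(sqrt(3) - 2) = 3*(-2 + sqrt(3)) = -6 + 3*sqrt(3) ≈ -0.80385)
W**2 = (-6 + 3*sqrt(3))**2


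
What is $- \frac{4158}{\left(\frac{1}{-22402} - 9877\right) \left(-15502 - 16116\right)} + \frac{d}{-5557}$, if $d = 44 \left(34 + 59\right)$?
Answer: $- \frac{14313957574552746}{19438226791922215} \approx -0.73638$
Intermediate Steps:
$d = 4092$ ($d = 44 \cdot 93 = 4092$)
$- \frac{4158}{\left(\frac{1}{-22402} - 9877\right) \left(-15502 - 16116\right)} + \frac{d}{-5557} = - \frac{4158}{\left(\frac{1}{-22402} - 9877\right) \left(-15502 - 16116\right)} + \frac{4092}{-5557} = - \frac{4158}{\left(- \frac{1}{22402} - 9877\right) \left(-31618\right)} + 4092 \left(- \frac{1}{5557}\right) = - \frac{4158}{\left(- \frac{221264555}{22402}\right) \left(-31618\right)} - \frac{4092}{5557} = - \frac{4158}{\frac{3497971349995}{11201}} - \frac{4092}{5557} = \left(-4158\right) \frac{11201}{3497971349995} - \frac{4092}{5557} = - \frac{46573758}{3497971349995} - \frac{4092}{5557} = - \frac{14313957574552746}{19438226791922215}$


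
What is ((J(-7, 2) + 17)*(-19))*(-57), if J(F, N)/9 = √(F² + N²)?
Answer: 18411 + 9747*√53 ≈ 89370.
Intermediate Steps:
J(F, N) = 9*√(F² + N²)
((J(-7, 2) + 17)*(-19))*(-57) = ((9*√((-7)² + 2²) + 17)*(-19))*(-57) = ((9*√(49 + 4) + 17)*(-19))*(-57) = ((9*√53 + 17)*(-19))*(-57) = ((17 + 9*√53)*(-19))*(-57) = (-323 - 171*√53)*(-57) = 18411 + 9747*√53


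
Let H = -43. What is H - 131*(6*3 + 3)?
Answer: -2794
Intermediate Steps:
H - 131*(6*3 + 3) = -43 - 131*(6*3 + 3) = -43 - 131*(18 + 3) = -43 - 131*21 = -43 - 2751 = -2794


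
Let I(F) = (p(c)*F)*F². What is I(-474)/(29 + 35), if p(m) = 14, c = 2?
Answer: -93184371/4 ≈ -2.3296e+7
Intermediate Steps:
I(F) = 14*F³ (I(F) = (14*F)*F² = 14*F³)
I(-474)/(29 + 35) = (14*(-474)³)/(29 + 35) = (14*(-106496424))/64 = (1/64)*(-1490949936) = -93184371/4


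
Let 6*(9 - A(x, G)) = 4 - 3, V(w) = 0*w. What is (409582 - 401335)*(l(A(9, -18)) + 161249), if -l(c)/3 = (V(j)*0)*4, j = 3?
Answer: 1329820503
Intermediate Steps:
V(w) = 0
A(x, G) = 53/6 (A(x, G) = 9 - (4 - 3)/6 = 9 - ⅙*1 = 9 - ⅙ = 53/6)
l(c) = 0 (l(c) = -3*0*0*4 = -0*4 = -3*0 = 0)
(409582 - 401335)*(l(A(9, -18)) + 161249) = (409582 - 401335)*(0 + 161249) = 8247*161249 = 1329820503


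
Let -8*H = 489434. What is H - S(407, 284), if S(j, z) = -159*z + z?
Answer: -65229/4 ≈ -16307.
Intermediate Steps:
S(j, z) = -158*z
H = -244717/4 (H = -⅛*489434 = -244717/4 ≈ -61179.)
H - S(407, 284) = -244717/4 - (-158)*284 = -244717/4 - 1*(-44872) = -244717/4 + 44872 = -65229/4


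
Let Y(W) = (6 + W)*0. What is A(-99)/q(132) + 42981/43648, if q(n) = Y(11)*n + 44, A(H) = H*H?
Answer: 9765573/43648 ≈ 223.73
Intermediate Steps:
A(H) = H**2
Y(W) = 0
q(n) = 44 (q(n) = 0*n + 44 = 0 + 44 = 44)
A(-99)/q(132) + 42981/43648 = (-99)**2/44 + 42981/43648 = 9801*(1/44) + 42981*(1/43648) = 891/4 + 42981/43648 = 9765573/43648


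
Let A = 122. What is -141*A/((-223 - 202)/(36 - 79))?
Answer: -739686/425 ≈ -1740.4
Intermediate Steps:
-141*A/((-223 - 202)/(36 - 79)) = -17202/((-223 - 202)/(36 - 79)) = -17202/((-425/(-43))) = -17202/((-425*(-1/43))) = -17202/425/43 = -17202*43/425 = -141*5246/425 = -739686/425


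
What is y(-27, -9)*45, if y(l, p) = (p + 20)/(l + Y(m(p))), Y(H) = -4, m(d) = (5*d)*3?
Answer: -495/31 ≈ -15.968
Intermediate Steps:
m(d) = 15*d
y(l, p) = (20 + p)/(-4 + l) (y(l, p) = (p + 20)/(l - 4) = (20 + p)/(-4 + l))
y(-27, -9)*45 = ((20 - 9)/(-4 - 27))*45 = (11/(-31))*45 = -1/31*11*45 = -11/31*45 = -495/31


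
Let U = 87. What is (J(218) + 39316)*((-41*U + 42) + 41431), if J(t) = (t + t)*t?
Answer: 5093201784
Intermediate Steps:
J(t) = 2*t² (J(t) = (2*t)*t = 2*t²)
(J(218) + 39316)*((-41*U + 42) + 41431) = (2*218² + 39316)*((-41*87 + 42) + 41431) = (2*47524 + 39316)*((-3567 + 42) + 41431) = (95048 + 39316)*(-3525 + 41431) = 134364*37906 = 5093201784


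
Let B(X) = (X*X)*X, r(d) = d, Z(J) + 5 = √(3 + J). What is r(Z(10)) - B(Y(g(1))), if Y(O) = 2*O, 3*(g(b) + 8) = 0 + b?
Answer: 97201/27 + √13 ≈ 3603.6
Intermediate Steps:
Z(J) = -5 + √(3 + J)
g(b) = -8 + b/3 (g(b) = -8 + (0 + b)/3 = -8 + b/3)
B(X) = X³ (B(X) = X²*X = X³)
r(Z(10)) - B(Y(g(1))) = (-5 + √(3 + 10)) - (2*(-8 + (⅓)*1))³ = (-5 + √13) - (2*(-8 + ⅓))³ = (-5 + √13) - (2*(-23/3))³ = (-5 + √13) - (-46/3)³ = (-5 + √13) - 1*(-97336/27) = (-5 + √13) + 97336/27 = 97201/27 + √13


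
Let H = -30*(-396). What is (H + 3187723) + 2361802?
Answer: 5561405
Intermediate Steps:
H = 11880
(H + 3187723) + 2361802 = (11880 + 3187723) + 2361802 = 3199603 + 2361802 = 5561405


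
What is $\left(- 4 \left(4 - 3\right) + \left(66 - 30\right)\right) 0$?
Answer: $0$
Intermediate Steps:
$\left(- 4 \left(4 - 3\right) + \left(66 - 30\right)\right) 0 = \left(\left(-4\right) 1 + \left(66 - 30\right)\right) 0 = \left(-4 + 36\right) 0 = 32 \cdot 0 = 0$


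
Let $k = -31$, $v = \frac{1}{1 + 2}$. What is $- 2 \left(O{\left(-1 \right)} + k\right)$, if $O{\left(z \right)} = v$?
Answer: $\frac{184}{3} \approx 61.333$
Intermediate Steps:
$v = \frac{1}{3} \approx 0.33333$
$O{\left(z \right)} = \frac{1}{3}$
$- 2 \left(O{\left(-1 \right)} + k\right) = - 2 \left(\frac{1}{3} - 31\right) = \left(-2\right) \left(- \frac{92}{3}\right) = \frac{184}{3}$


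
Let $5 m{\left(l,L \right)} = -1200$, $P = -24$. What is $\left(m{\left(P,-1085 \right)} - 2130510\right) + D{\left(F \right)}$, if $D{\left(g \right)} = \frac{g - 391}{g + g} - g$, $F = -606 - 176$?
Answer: $- \frac{8519869}{4} \approx -2.13 \cdot 10^{6}$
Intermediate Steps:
$m{\left(l,L \right)} = -240$ ($m{\left(l,L \right)} = \frac{1}{5} \left(-1200\right) = -240$)
$F = -782$ ($F = -606 - 176 = -782$)
$D{\left(g \right)} = - g + \frac{-391 + g}{2 g}$ ($D{\left(g \right)} = \frac{-391 + g}{2 g} - g = - g + \frac{-391 + g}{2 g}$)
$\left(m{\left(P,-1085 \right)} - 2130510\right) + D{\left(F \right)} = \left(-240 - 2130510\right) - \left(- \frac{1565}{2} - \frac{1}{4}\right) = -2130750 + \left(\frac{1}{2} + 782 - - \frac{1}{4}\right) = -2130750 + \left(\frac{1}{2} + 782 + \frac{1}{4}\right) = -2130750 + \frac{3131}{4} = - \frac{8519869}{4}$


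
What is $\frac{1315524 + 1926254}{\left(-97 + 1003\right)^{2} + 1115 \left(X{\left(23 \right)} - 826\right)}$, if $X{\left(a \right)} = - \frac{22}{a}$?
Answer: $- \frac{37280447}{1164036} \approx -32.027$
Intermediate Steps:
$\frac{1315524 + 1926254}{\left(-97 + 1003\right)^{2} + 1115 \left(X{\left(23 \right)} - 826\right)} = \frac{1315524 + 1926254}{\left(-97 + 1003\right)^{2} + 1115 \left(- \frac{22}{23} - 826\right)} = \frac{3241778}{906^{2} + 1115 \left(\left(-22\right) \frac{1}{23} - 826\right)} = \frac{3241778}{820836 + 1115 \left(- \frac{22}{23} - 826\right)} = \frac{3241778}{820836 + 1115 \left(- \frac{19020}{23}\right)} = \frac{3241778}{820836 - \frac{21207300}{23}} = \frac{3241778}{- \frac{2328072}{23}} = 3241778 \left(- \frac{23}{2328072}\right) = - \frac{37280447}{1164036}$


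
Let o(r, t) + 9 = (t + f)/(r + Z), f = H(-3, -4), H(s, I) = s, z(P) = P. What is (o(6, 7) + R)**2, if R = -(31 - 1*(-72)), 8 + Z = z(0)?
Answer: 12996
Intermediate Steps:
Z = -8 (Z = -8 + 0 = -8)
f = -3
o(r, t) = -9 + (-3 + t)/(-8 + r) (o(r, t) = -9 + (t - 3)/(r - 8) = -9 + (-3 + t)/(-8 + r))
R = -103 (R = -(31 + 72) = -1*103 = -103)
(o(6, 7) + R)**2 = ((69 + 7 - 9*6)/(-8 + 6) - 103)**2 = ((69 + 7 - 54)/(-2) - 103)**2 = (-1/2*22 - 103)**2 = (-11 - 103)**2 = (-114)**2 = 12996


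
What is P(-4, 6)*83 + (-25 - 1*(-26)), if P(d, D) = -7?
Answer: -580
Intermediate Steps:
P(-4, 6)*83 + (-25 - 1*(-26)) = -7*83 + (-25 - 1*(-26)) = -581 + (-25 + 26) = -581 + 1 = -580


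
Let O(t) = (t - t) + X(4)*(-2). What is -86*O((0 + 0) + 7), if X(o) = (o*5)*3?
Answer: 10320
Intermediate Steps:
X(o) = 15*o (X(o) = (5*o)*3 = 15*o)
O(t) = -120 (O(t) = (t - t) + (15*4)*(-2) = 0 + 60*(-2) = 0 - 120 = -120)
-86*O((0 + 0) + 7) = -86*(-120) = 10320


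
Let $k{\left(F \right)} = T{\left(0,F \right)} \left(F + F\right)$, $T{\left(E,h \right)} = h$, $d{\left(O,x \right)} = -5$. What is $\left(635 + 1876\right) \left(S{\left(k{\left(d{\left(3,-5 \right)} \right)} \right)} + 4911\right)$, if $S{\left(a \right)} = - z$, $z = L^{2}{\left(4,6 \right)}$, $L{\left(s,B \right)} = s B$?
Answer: $10885185$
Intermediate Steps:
$k{\left(F \right)} = 2 F^{2}$ ($k{\left(F \right)} = F \left(F + F\right) = F 2 F = 2 F^{2}$)
$L{\left(s,B \right)} = B s$
$z = 576$ ($z = \left(6 \cdot 4\right)^{2} = 24^{2} = 576$)
$S{\left(a \right)} = -576$ ($S{\left(a \right)} = \left(-1\right) 576 = -576$)
$\left(635 + 1876\right) \left(S{\left(k{\left(d{\left(3,-5 \right)} \right)} \right)} + 4911\right) = \left(635 + 1876\right) \left(-576 + 4911\right) = 2511 \cdot 4335 = 10885185$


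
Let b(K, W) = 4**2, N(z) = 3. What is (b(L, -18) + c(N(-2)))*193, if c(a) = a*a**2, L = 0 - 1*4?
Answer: 8299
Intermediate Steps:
L = -4 (L = 0 - 4 = -4)
c(a) = a**3
b(K, W) = 16
(b(L, -18) + c(N(-2)))*193 = (16 + 3**3)*193 = (16 + 27)*193 = 43*193 = 8299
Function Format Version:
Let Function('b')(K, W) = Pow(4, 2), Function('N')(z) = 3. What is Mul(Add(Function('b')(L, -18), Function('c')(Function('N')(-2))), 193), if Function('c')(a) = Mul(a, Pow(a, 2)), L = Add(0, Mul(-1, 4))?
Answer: 8299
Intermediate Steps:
L = -4 (L = Add(0, -4) = -4)
Function('c')(a) = Pow(a, 3)
Function('b')(K, W) = 16
Mul(Add(Function('b')(L, -18), Function('c')(Function('N')(-2))), 193) = Mul(Add(16, Pow(3, 3)), 193) = Mul(Add(16, 27), 193) = Mul(43, 193) = 8299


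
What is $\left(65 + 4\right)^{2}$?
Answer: $4761$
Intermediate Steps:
$\left(65 + 4\right)^{2} = 69^{2} = 4761$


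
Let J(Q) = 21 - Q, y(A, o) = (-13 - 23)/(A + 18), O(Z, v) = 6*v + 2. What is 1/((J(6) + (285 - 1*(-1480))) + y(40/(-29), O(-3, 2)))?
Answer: 241/428458 ≈ 0.00056248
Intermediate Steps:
O(Z, v) = 2 + 6*v
y(A, o) = -36/(18 + A)
1/((J(6) + (285 - 1*(-1480))) + y(40/(-29), O(-3, 2))) = 1/(((21 - 1*6) + (285 - 1*(-1480))) - 36/(18 + 40/(-29))) = 1/(((21 - 6) + (285 + 1480)) - 36/(18 + 40*(-1/29))) = 1/((15 + 1765) - 36/(18 - 40/29)) = 1/(1780 - 36/482/29) = 1/(1780 - 36*29/482) = 1/(1780 - 522/241) = 1/(428458/241) = 241/428458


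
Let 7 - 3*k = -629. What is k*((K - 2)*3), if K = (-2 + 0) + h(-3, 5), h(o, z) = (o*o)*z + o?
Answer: 24168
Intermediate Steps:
h(o, z) = o + z*o**2 (h(o, z) = o**2*z + o = z*o**2 + o = o + z*o**2)
K = 40 (K = (-2 + 0) - 3*(1 - 3*5) = -2 - 3*(1 - 15) = -2 - 3*(-14) = -2 + 42 = 40)
k = 212 (k = 7/3 - 1/3*(-629) = 7/3 + 629/3 = 212)
k*((K - 2)*3) = 212*((40 - 2)*3) = 212*(38*3) = 212*114 = 24168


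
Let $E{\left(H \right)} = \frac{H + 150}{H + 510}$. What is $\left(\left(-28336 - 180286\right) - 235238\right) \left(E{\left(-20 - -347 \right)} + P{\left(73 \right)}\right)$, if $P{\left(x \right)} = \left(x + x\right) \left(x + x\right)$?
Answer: $- \frac{879926262260}{93} \approx -9.4616 \cdot 10^{9}$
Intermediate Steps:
$P{\left(x \right)} = 4 x^{2}$ ($P{\left(x \right)} = 2 x 2 x = 4 x^{2}$)
$E{\left(H \right)} = \frac{150 + H}{510 + H}$
$\left(\left(-28336 - 180286\right) - 235238\right) \left(E{\left(-20 - -347 \right)} + P{\left(73 \right)}\right) = \left(\left(-28336 - 180286\right) - 235238\right) \left(\frac{150 - -327}{510 - -327} + 4 \cdot 73^{2}\right) = \left(-208622 - 235238\right) \left(\frac{150 + \left(-20 + 347\right)}{510 + \left(-20 + 347\right)} + 4 \cdot 5329\right) = - 443860 \left(\frac{150 + 327}{510 + 327} + 21316\right) = - 443860 \left(\frac{1}{837} \cdot 477 + 21316\right) = - 443860 \left(\frac{53}{93} + 21316\right) = \left(-443860\right) \frac{1982441}{93} = - \frac{879926262260}{93}$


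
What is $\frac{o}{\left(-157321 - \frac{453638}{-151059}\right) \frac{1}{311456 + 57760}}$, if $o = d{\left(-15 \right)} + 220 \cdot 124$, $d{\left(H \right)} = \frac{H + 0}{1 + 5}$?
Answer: $- \frac{1521358911516960}{23764299301} \approx -64019.0$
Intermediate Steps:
$d{\left(H \right)} = \frac{H}{6}$
$o = \frac{54555}{2}$ ($o = \frac{1}{6} \left(-15\right) + 220 \cdot 124 = - \frac{5}{2} + 27280 = \frac{54555}{2} \approx 27278.0$)
$\frac{o}{\left(-157321 - \frac{453638}{-151059}\right) \frac{1}{311456 + 57760}} = \frac{54555}{2 \frac{-157321 - \frac{453638}{-151059}}{311456 + 57760}} = \frac{54555}{2 \frac{-157321 - - \frac{453638}{151059}}{369216}} = \frac{54555}{2 \left(-157321 + \frac{453638}{151059}\right) \frac{1}{369216}} = \frac{54555}{2 \left(\left(- \frac{23764299301}{151059}\right) \frac{1}{369216}\right)} = \frac{54555}{2 \left(- \frac{23764299301}{55773399744}\right)} = \frac{54555}{2} \left(- \frac{55773399744}{23764299301}\right) = - \frac{1521358911516960}{23764299301}$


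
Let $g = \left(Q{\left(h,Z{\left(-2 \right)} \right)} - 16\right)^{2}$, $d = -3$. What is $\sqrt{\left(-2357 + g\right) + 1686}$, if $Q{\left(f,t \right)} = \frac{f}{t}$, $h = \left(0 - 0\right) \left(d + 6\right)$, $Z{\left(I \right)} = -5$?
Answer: $i \sqrt{415} \approx 20.372 i$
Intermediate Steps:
$h = 0$ ($h = \left(0 - 0\right) \left(-3 + 6\right) = \left(0 + 0\right) 3 = 0 \cdot 3 = 0$)
$g = 256$ ($g = \left(\frac{0}{-5} - 16\right)^{2} = \left(0 \left(- \frac{1}{5}\right) - 16\right)^{2} = \left(0 - 16\right)^{2} = \left(-16\right)^{2} = 256$)
$\sqrt{\left(-2357 + g\right) + 1686} = \sqrt{\left(-2357 + 256\right) + 1686} = \sqrt{-2101 + 1686} = \sqrt{-415} = i \sqrt{415}$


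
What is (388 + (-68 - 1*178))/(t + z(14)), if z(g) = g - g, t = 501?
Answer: 142/501 ≈ 0.28343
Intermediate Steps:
z(g) = 0
(388 + (-68 - 1*178))/(t + z(14)) = (388 + (-68 - 1*178))/(501 + 0) = (388 + (-68 - 178))/501 = (388 - 246)*(1/501) = 142*(1/501) = 142/501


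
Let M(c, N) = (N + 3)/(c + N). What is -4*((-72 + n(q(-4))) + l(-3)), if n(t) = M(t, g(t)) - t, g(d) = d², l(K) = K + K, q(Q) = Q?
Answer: 869/3 ≈ 289.67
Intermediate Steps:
l(K) = 2*K
M(c, N) = (3 + N)/(N + c)
n(t) = -t + (3 + t²)/(t + t²) (n(t) = (3 + t²)/(t² + t) - t = (3 + t²)/(t + t²) - t = -t + (3 + t²)/(t + t²))
-4*((-72 + n(q(-4))) + l(-3)) = -4*((-72 + (3 - 1*(-4)³)/((-4)*(1 - 4))) + 2*(-3)) = -4*((-72 - ¼*(3 - 1*(-64))/(-3)) - 6) = -4*((-72 - ¼*(-⅓)*(3 + 64)) - 6) = -4*((-72 - ¼*(-⅓)*67) - 6) = -4*((-72 + 67/12) - 6) = -4*(-797/12 - 6) = -4*(-869/12) = 869/3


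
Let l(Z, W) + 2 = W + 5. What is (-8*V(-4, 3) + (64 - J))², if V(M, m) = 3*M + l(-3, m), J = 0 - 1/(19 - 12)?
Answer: 616225/49 ≈ 12576.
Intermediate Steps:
l(Z, W) = 3 + W (l(Z, W) = -2 + (W + 5) = -2 + (5 + W) = 3 + W)
J = -⅐ (J = 0 - 1/7 = 0 - 1*⅐ = 0 - ⅐ = -⅐ ≈ -0.14286)
V(M, m) = 3 + m + 3*M (V(M, m) = 3*M + (3 + m) = 3 + m + 3*M)
(-8*V(-4, 3) + (64 - J))² = (-8*(3 + 3 + 3*(-4)) + (64 - 1*(-⅐)))² = (-8*(3 + 3 - 12) + (64 + ⅐))² = (-8*(-6) + 449/7)² = (48 + 449/7)² = (785/7)² = 616225/49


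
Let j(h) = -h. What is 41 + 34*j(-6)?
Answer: 245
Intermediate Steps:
41 + 34*j(-6) = 41 + 34*(-1*(-6)) = 41 + 34*6 = 41 + 204 = 245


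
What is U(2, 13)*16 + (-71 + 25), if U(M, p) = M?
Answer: -14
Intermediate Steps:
U(2, 13)*16 + (-71 + 25) = 2*16 + (-71 + 25) = 32 - 46 = -14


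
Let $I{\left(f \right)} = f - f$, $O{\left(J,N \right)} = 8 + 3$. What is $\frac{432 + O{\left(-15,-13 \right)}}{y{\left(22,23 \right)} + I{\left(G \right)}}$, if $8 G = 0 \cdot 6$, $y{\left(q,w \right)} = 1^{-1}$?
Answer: $443$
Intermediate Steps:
$O{\left(J,N \right)} = 11$
$y{\left(q,w \right)} = 1$
$G = 0$ ($G = \frac{0 \cdot 6}{8} = \frac{1}{8} \cdot 0 = 0$)
$I{\left(f \right)} = 0$
$\frac{432 + O{\left(-15,-13 \right)}}{y{\left(22,23 \right)} + I{\left(G \right)}} = \frac{432 + 11}{1 + 0} = \frac{443}{1} = 443 \cdot 1 = 443$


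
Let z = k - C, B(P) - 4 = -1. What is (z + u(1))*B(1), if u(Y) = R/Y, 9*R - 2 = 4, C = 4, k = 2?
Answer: -4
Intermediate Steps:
B(P) = 3 (B(P) = 4 - 1 = 3)
R = ⅔ (R = 2/9 + (⅑)*4 = 2/9 + 4/9 = ⅔ ≈ 0.66667)
u(Y) = 2/(3*Y)
z = -2 (z = 2 - 1*4 = 2 - 4 = -2)
(z + u(1))*B(1) = (-2 + (⅔)/1)*3 = (-2 + (⅔)*1)*3 = (-2 + ⅔)*3 = -4/3*3 = -4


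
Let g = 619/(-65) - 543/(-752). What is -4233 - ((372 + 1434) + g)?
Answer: -294756127/48880 ≈ -6030.2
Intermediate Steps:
g = -430193/48880 (g = 619*(-1/65) - 543*(-1/752) = -619/65 + 543/752 = -430193/48880 ≈ -8.8010)
-4233 - ((372 + 1434) + g) = -4233 - ((372 + 1434) - 430193/48880) = -4233 - (1806 - 430193/48880) = -4233 - 1*87847087/48880 = -4233 - 87847087/48880 = -294756127/48880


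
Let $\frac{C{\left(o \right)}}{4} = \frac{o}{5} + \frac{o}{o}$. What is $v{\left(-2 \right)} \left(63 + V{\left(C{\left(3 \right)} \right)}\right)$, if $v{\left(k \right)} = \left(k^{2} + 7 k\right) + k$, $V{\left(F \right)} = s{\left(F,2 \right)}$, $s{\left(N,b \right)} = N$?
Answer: $- \frac{4164}{5} \approx -832.8$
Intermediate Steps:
$C{\left(o \right)} = 4 + \frac{4 o}{5}$ ($C{\left(o \right)} = 4 \left(\frac{o}{5} + \frac{o}{o}\right) = 4 \left(o \frac{1}{5} + 1\right) = 4 \left(\frac{o}{5} + 1\right) = 4 \left(1 + \frac{o}{5}\right) = 4 + \frac{4 o}{5}$)
$V{\left(F \right)} = F$
$v{\left(k \right)} = k^{2} + 8 k$
$v{\left(-2 \right)} \left(63 + V{\left(C{\left(3 \right)} \right)}\right) = - 2 \left(8 - 2\right) \left(63 + \left(4 + \frac{4}{5} \cdot 3\right)\right) = \left(-2\right) 6 \left(63 + \left(4 + \frac{12}{5}\right)\right) = - 12 \left(63 + \frac{32}{5}\right) = \left(-12\right) \frac{347}{5} = - \frac{4164}{5}$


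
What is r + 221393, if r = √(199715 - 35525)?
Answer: 221393 + √164190 ≈ 2.2180e+5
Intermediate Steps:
r = √164190 ≈ 405.20
r + 221393 = √164190 + 221393 = 221393 + √164190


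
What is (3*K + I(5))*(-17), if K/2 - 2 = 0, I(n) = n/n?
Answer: -221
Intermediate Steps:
I(n) = 1
K = 4 (K = 4 + 2*0 = 4 + 0 = 4)
(3*K + I(5))*(-17) = (3*4 + 1)*(-17) = (12 + 1)*(-17) = 13*(-17) = -221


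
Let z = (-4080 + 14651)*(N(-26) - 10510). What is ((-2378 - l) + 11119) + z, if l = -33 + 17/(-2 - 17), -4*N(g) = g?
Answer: -4218901497/38 ≈ -1.1102e+8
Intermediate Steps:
N(g) = -g/4
l = -644/19 (l = -33 + 17/(-19) = -33 - 1/19*17 = -33 - 17/19 = -644/19 ≈ -33.895)
z = -222064997/2 (z = (-4080 + 14651)*(-1/4*(-26) - 10510) = 10571*(13/2 - 10510) = 10571*(-21007/2) = -222064997/2 ≈ -1.1103e+8)
((-2378 - l) + 11119) + z = ((-2378 - 1*(-644/19)) + 11119) - 222064997/2 = ((-2378 + 644/19) + 11119) - 222064997/2 = (-44538/19 + 11119) - 222064997/2 = 166723/19 - 222064997/2 = -4218901497/38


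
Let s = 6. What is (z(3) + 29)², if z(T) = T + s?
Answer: 1444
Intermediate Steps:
z(T) = 6 + T (z(T) = T + 6 = 6 + T)
(z(3) + 29)² = ((6 + 3) + 29)² = (9 + 29)² = 38² = 1444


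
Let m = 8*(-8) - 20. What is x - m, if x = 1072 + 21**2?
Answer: 1597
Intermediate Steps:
x = 1513 (x = 1072 + 441 = 1513)
m = -84 (m = -64 - 20 = -84)
x - m = 1513 - 1*(-84) = 1513 + 84 = 1597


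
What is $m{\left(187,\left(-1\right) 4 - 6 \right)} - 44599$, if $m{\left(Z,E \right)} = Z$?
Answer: $-44412$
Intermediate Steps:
$m{\left(187,\left(-1\right) 4 - 6 \right)} - 44599 = 187 - 44599 = -44412$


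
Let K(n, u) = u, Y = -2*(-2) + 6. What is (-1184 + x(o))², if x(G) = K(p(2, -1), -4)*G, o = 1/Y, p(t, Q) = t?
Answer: 35070084/25 ≈ 1.4028e+6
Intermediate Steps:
Y = 10 (Y = 4 + 6 = 10)
o = ⅒ (o = 1/10 = ⅒ ≈ 0.10000)
x(G) = -4*G
(-1184 + x(o))² = (-1184 - 4*⅒)² = (-1184 - ⅖)² = (-5922/5)² = 35070084/25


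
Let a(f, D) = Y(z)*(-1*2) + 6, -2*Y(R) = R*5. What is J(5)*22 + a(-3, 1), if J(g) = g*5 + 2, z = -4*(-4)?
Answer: 680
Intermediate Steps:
z = 16
Y(R) = -5*R/2 (Y(R) = -R*5/2 = -5*R/2)
J(g) = 2 + 5*g (J(g) = 5*g + 2 = 2 + 5*g)
a(f, D) = 86 (a(f, D) = (-5/2*16)*(-1*2) + 6 = -40*(-2) + 6 = 80 + 6 = 86)
J(5)*22 + a(-3, 1) = (2 + 5*5)*22 + 86 = (2 + 25)*22 + 86 = 27*22 + 86 = 594 + 86 = 680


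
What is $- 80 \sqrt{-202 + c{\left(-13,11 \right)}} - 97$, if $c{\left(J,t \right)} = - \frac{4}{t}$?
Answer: $-97 - \frac{80 i \sqrt{24486}}{11} \approx -97.0 - 1138.0 i$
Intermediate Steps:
$- 80 \sqrt{-202 + c{\left(-13,11 \right)}} - 97 = - 80 \sqrt{-202 - \frac{4}{11}} - 97 = - 80 \sqrt{- \frac{2226}{11}} - 97 = - 80 \frac{i \sqrt{24486}}{11} - 97 = - \frac{80 i \sqrt{24486}}{11} - 97 = -97 - \frac{80 i \sqrt{24486}}{11}$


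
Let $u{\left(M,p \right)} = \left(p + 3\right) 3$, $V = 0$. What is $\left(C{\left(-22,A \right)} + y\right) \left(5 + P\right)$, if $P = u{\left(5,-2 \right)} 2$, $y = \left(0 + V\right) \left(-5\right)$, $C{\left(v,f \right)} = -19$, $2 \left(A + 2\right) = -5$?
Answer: $-209$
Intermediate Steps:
$A = - \frac{9}{2}$ ($A = -2 + \frac{1}{2} \left(-5\right) = -2 - \frac{5}{2} = - \frac{9}{2} \approx -4.5$)
$y = 0$ ($y = \left(0 + 0\right) \left(-5\right) = 0 \left(-5\right) = 0$)
$u{\left(M,p \right)} = 9 + 3 p$ ($u{\left(M,p \right)} = \left(3 + p\right) 3 = 9 + 3 p$)
$P = 6$ ($P = \left(9 + 3 \left(-2\right)\right) 2 = \left(9 - 6\right) 2 = 3 \cdot 2 = 6$)
$\left(C{\left(-22,A \right)} + y\right) \left(5 + P\right) = \left(-19 + 0\right) \left(5 + 6\right) = \left(-19\right) 11 = -209$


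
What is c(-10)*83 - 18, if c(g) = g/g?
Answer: 65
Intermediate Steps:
c(g) = 1
c(-10)*83 - 18 = 1*83 - 18 = 83 - 18 = 65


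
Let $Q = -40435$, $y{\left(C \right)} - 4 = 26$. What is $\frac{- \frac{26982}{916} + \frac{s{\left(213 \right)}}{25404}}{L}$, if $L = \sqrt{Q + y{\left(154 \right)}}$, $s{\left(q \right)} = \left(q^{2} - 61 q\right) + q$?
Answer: $\frac{54633267 i \sqrt{40405}}{78352244660} \approx 0.14016 i$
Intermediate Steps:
$y{\left(C \right)} = 30$ ($y{\left(C \right)} = 4 + 26 = 30$)
$s{\left(q \right)} = q^{2} - 60 q$
$L = i \sqrt{40405}$ ($L = \sqrt{-40435 + 30} = \sqrt{-40405} = i \sqrt{40405} \approx 201.01 i$)
$\frac{- \frac{26982}{916} + \frac{s{\left(213 \right)}}{25404}}{L} = \frac{- \frac{26982}{916} + \frac{213 \left(-60 + 213\right)}{25404}}{i \sqrt{40405}} = \left(\left(-26982\right) \frac{1}{916} + 213 \cdot 153 \cdot \frac{1}{25404}\right) \left(- \frac{i \sqrt{40405}}{40405}\right) = \left(- \frac{13491}{458} + 32589 \cdot \frac{1}{25404}\right) \left(- \frac{i \sqrt{40405}}{40405}\right) = \left(- \frac{13491}{458} + \frac{10863}{8468}\right) \left(- \frac{i \sqrt{40405}}{40405}\right) = - \frac{54633267 \left(- \frac{i \sqrt{40405}}{40405}\right)}{1939172} = \frac{54633267 i \sqrt{40405}}{78352244660}$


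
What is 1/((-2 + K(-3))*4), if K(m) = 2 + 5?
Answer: 1/20 ≈ 0.050000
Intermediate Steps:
K(m) = 7
1/((-2 + K(-3))*4) = 1/((-2 + 7)*4) = 1/(5*4) = 1/20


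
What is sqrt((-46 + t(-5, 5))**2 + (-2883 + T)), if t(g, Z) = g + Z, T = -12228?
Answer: I*sqrt(12995) ≈ 114.0*I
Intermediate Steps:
t(g, Z) = Z + g
sqrt((-46 + t(-5, 5))**2 + (-2883 + T)) = sqrt((-46 + (5 - 5))**2 + (-2883 - 12228)) = sqrt((-46 + 0)**2 - 15111) = sqrt((-46)**2 - 15111) = sqrt(2116 - 15111) = sqrt(-12995) = I*sqrt(12995)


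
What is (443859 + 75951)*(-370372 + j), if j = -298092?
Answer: -347474271840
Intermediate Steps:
(443859 + 75951)*(-370372 + j) = (443859 + 75951)*(-370372 - 298092) = 519810*(-668464) = -347474271840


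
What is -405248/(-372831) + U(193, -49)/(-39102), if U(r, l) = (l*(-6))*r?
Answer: -18058399/49586523 ≈ -0.36418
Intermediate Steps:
U(r, l) = -6*l*r (U(r, l) = (-6*l)*r = -6*l*r)
-405248/(-372831) + U(193, -49)/(-39102) = -405248/(-372831) - 6*(-49)*193/(-39102) = -405248*(-1/372831) + 56742*(-1/39102) = 405248/372831 - 193/133 = -18058399/49586523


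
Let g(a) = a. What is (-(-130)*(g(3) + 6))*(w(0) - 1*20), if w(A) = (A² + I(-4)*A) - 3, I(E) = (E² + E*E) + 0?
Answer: -26910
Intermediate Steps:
I(E) = 2*E² (I(E) = (E² + E²) + 0 = 2*E² + 0 = 2*E²)
w(A) = -3 + A² + 32*A (w(A) = (A² + (2*(-4)²)*A) - 3 = (A² + (2*16)*A) - 3 = (A² + 32*A) - 3 = -3 + A² + 32*A)
(-(-130)*(g(3) + 6))*(w(0) - 1*20) = (-(-130)*(3 + 6))*((-3 + 0² + 32*0) - 1*20) = (-(-130)*9)*((-3 + 0 + 0) - 20) = (-26*(-45))*(-3 - 20) = 1170*(-23) = -26910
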